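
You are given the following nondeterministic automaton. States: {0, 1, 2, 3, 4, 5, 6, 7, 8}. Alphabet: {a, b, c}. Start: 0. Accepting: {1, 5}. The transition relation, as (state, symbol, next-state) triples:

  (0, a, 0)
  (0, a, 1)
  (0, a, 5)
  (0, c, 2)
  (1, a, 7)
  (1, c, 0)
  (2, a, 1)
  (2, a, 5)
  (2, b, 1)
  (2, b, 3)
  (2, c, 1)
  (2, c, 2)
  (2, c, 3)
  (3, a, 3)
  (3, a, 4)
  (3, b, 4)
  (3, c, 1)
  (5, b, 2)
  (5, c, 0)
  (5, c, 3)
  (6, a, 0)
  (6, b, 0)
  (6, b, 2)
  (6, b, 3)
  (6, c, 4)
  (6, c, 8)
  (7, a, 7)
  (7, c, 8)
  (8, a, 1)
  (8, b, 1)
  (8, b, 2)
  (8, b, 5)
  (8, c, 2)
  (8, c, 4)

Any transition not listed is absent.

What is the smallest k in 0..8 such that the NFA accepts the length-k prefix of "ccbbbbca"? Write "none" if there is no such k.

Start in {0}.
Read 'c': {0} → {2}.
Read 'c': {2} → {1, 2, 3}.
None of the earlier sets intersect F, but {1, 2, 3} does.

2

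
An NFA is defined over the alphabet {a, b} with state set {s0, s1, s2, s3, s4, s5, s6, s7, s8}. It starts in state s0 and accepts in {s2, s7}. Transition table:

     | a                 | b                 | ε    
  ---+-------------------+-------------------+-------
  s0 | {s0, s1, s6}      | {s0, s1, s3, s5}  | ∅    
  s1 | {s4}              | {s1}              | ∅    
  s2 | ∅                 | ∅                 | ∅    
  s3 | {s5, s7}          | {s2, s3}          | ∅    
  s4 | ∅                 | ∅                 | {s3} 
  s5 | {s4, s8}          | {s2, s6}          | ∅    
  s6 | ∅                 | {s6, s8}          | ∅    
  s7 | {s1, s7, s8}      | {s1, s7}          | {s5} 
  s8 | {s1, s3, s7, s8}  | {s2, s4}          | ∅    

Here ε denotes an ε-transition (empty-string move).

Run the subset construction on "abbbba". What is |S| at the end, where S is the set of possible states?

8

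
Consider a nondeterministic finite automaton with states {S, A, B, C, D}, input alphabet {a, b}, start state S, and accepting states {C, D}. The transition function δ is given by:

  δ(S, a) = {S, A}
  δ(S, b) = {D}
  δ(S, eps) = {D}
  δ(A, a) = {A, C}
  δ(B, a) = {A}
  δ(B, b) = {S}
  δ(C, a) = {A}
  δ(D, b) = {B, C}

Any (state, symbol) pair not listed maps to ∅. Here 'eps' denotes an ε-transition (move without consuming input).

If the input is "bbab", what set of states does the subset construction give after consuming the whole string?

{B, C, D}

Start: ε-closure({S}) = {S, D}.
Read 'b': S→{D}, D→{B, C}; now {B, C, D}.
Read 'b': B→{S}, C→∅, D→{B, C}; union {S, B, C}; ε-closure = {S, B, C, D}.
Read 'a': S→{S, A}, B→{A}, C→{A}, D→∅; union {S, A}; ε-closure = {S, A, D}.
Read 'b': S→{D}, A→∅, D→{B, C}; now {B, C, D}.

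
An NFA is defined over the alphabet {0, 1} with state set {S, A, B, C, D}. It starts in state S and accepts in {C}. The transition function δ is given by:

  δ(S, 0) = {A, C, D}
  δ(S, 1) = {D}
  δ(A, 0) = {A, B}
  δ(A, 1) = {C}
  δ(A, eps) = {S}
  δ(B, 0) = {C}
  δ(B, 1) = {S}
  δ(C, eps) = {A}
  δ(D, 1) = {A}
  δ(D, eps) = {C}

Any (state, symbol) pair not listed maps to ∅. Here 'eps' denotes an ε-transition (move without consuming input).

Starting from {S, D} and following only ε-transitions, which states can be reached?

{S, A, C, D}

Begin with {S, D}.
ε-move D → C; add C.
ε-move C → A; add A.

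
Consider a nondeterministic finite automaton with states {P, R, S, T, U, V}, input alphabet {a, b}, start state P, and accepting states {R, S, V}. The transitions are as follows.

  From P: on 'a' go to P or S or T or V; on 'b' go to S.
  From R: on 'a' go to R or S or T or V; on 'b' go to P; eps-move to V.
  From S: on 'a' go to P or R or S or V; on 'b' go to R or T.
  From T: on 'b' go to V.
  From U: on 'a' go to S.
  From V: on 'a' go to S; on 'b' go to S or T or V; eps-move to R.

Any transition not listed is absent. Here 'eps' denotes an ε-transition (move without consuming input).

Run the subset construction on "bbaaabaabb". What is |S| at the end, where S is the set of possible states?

5

Start in {P}.
Read 'b': P→{S}; now {S}.
Read 'b': S→{R, T}; union {R, T}; ε-closure = {R, T, V}.
Read 'a': R→{R, S, T, V}, T→∅, V→{S}; now {R, S, T, V}.
Read 'a': R→{R, S, T, V}, S→{P, R, S, V}, T→∅, V→{S}; now {P, R, S, T, V}.
Read 'a': P→{P, S, T, V}, R→{R, S, T, V}, S→{P, R, S, V}, T→∅, V→{S}; now {P, R, S, T, V}.
Read 'b': P→{S}, R→{P}, S→{R, T}, T→{V}, V→{S, T, V}; now {P, R, S, T, V}.
Read 'a': P→{P, S, T, V}, R→{R, S, T, V}, S→{P, R, S, V}, T→∅, V→{S}; now {P, R, S, T, V}.
Read 'a': P→{P, S, T, V}, R→{R, S, T, V}, S→{P, R, S, V}, T→∅, V→{S}; now {P, R, S, T, V}.
Read 'b': P→{S}, R→{P}, S→{R, T}, T→{V}, V→{S, T, V}; now {P, R, S, T, V}.
Read 'b': P→{S}, R→{P}, S→{R, T}, T→{V}, V→{S, T, V}; now {P, R, S, T, V}.
That set has 5 states.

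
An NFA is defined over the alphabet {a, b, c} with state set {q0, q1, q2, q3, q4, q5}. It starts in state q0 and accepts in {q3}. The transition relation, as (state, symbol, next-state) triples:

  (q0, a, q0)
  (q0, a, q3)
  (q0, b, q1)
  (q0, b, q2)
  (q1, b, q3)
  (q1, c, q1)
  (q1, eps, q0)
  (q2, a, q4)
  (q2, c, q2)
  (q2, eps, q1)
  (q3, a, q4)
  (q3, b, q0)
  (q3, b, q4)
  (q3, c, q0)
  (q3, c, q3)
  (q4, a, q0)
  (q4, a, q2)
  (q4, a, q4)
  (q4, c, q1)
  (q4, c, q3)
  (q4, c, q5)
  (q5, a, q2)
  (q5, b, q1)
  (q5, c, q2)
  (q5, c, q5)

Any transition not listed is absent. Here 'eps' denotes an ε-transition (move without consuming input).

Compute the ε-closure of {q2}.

{q0, q1, q2}

Begin with {q2}.
ε-move q2 → q1; add q1.
ε-move q1 → q0; add q0.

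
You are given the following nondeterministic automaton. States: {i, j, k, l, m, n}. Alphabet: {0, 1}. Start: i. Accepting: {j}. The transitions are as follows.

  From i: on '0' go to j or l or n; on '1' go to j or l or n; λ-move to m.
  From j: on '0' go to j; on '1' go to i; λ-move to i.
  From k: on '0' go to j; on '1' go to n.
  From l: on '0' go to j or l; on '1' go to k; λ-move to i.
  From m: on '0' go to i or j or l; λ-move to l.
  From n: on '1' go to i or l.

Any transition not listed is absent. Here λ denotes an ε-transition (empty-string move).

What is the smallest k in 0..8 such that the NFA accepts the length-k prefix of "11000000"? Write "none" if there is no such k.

1

Start: ε-closure({i}) = {i, l, m}.
Read '1': {i, l, m} → {i, j, k, l, m, n}.
None of the earlier sets intersect F, but {i, j, k, l, m, n} does.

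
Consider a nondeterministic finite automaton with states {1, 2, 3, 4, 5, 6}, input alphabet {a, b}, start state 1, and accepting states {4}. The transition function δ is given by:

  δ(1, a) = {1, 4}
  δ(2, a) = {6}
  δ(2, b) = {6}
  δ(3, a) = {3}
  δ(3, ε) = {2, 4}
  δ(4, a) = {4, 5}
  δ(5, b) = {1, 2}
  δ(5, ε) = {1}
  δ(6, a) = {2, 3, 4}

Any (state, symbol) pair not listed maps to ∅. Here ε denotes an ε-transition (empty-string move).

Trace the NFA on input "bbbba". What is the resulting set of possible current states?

∅

Start in {1}.
Read 'b': 1→∅; now ∅.
The set is empty and remains empty for the remaining 4 symbols.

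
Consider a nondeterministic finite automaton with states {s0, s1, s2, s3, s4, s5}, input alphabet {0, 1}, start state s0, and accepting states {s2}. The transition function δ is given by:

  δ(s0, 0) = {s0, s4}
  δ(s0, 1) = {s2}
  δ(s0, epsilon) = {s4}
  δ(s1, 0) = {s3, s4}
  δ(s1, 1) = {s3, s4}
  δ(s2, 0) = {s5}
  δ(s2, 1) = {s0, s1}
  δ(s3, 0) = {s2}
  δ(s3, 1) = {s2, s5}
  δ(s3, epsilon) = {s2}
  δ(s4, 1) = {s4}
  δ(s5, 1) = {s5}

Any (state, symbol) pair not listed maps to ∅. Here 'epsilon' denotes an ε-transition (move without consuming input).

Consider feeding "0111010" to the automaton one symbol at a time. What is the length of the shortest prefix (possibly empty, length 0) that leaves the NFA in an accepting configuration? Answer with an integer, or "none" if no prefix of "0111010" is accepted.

2

Start: ε-closure({s0}) = {s0, s4}.
Read '0': {s0, s4} → {s0, s4}.
Read '1': {s0, s4} → {s2, s4}.
None of the earlier sets intersect F, but {s2, s4} does.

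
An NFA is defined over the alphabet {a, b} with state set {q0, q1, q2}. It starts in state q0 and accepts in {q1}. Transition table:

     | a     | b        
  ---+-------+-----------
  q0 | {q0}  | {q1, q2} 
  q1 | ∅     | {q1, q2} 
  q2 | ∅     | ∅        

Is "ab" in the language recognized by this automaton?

Yes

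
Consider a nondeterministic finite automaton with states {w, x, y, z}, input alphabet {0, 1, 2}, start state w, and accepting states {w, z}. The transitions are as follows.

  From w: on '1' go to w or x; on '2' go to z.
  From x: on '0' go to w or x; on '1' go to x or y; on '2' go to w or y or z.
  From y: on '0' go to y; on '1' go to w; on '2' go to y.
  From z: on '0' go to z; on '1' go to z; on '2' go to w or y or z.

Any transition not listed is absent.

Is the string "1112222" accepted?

Start in {w}.
Read '1': w→{w, x}; now {w, x}.
Read '1': w→{w, x}, x→{x, y}; now {w, x, y}.
Read '1': w→{w, x}, x→{x, y}, y→{w}; now {w, x, y}.
Read '2': w→{z}, x→{w, y, z}, y→{y}; now {w, y, z}.
Read '2': w→{z}, y→{y}, z→{w, y, z}; now {w, y, z}.
Read '2': w→{z}, y→{y}, z→{w, y, z}; now {w, y, z}.
Read '2': w→{z}, y→{y}, z→{w, y, z}; now {w, y, z}.
The final set {w, y, z} contains the accepting states w, z.

Yes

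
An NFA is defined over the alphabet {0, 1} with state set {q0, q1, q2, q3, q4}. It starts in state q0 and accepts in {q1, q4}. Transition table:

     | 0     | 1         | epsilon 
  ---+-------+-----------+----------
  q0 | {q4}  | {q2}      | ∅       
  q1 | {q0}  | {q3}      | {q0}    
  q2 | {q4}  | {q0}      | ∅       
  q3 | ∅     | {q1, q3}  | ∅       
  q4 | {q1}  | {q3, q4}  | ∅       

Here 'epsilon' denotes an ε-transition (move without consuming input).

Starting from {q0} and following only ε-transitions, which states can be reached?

Begin with {q0}.
No ε-moves leave this set, so the closure equals the set itself.

{q0}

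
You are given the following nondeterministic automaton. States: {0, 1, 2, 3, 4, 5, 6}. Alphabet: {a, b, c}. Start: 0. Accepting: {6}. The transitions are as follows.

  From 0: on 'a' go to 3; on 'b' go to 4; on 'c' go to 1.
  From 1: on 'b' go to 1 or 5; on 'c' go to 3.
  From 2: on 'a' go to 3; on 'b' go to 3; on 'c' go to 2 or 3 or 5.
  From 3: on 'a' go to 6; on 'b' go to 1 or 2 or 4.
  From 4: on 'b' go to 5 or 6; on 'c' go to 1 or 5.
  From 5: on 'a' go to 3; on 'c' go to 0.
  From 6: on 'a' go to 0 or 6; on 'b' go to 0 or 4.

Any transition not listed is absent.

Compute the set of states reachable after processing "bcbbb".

{1, 5}

Start in {0}.
Read 'b': {0} → {4}.
Read 'c': {4} → {1, 5}.
Read 'b': {1, 5} → {1, 5}.
Read 'b': {1, 5} → {1, 5}.
Read 'b': {1, 5} → {1, 5}.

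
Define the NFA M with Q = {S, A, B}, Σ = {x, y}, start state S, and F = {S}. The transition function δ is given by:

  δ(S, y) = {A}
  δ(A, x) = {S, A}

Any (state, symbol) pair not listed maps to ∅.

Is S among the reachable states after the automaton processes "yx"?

Start in {S}.
Read 'y': {S} → {A}.
Read 'x': {A} → {S, A}.
State S is in {S, A}.

Yes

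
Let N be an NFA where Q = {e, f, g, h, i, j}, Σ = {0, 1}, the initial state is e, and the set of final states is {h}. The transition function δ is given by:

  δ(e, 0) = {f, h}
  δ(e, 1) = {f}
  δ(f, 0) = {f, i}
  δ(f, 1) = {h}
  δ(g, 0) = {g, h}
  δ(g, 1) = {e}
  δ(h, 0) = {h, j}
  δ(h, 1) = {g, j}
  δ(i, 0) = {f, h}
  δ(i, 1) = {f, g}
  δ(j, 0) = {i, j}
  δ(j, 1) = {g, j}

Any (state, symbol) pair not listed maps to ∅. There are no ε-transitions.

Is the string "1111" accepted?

No

Start in {e}.
Read '1': e→{f}; now {f}.
Read '1': f→{h}; now {h}.
Read '1': h→{g, j}; now {g, j}.
Read '1': g→{e}, j→{g, j}; now {e, g, j}.
The final set {e, g, j} contains no accepting state.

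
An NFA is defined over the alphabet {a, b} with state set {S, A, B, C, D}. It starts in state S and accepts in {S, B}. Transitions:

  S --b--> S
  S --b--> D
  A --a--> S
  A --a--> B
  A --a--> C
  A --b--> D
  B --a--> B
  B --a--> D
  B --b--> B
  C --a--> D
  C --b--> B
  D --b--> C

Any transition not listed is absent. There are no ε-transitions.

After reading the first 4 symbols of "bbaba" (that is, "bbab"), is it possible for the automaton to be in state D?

No

Start in {S}.
Read 'b': S→{S, D}; now {S, D}.
Read 'b': S→{S, D}, D→{C}; now {S, C, D}.
Read 'a': S→∅, C→{D}, D→∅; now {D}.
Read 'b': D→{C}; now {C}.
State D is not in {C}.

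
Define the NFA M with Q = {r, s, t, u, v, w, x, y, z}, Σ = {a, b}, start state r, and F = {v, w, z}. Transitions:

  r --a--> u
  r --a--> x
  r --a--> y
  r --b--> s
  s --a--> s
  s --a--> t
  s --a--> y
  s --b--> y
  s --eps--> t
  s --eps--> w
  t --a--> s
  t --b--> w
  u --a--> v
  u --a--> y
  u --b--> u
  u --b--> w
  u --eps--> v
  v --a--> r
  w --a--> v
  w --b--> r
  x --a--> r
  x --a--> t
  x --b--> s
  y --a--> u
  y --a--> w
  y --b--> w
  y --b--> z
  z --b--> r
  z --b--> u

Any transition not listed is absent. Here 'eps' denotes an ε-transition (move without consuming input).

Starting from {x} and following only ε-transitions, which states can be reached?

{x}

Begin with {x}.
No ε-moves leave this set, so the closure equals the set itself.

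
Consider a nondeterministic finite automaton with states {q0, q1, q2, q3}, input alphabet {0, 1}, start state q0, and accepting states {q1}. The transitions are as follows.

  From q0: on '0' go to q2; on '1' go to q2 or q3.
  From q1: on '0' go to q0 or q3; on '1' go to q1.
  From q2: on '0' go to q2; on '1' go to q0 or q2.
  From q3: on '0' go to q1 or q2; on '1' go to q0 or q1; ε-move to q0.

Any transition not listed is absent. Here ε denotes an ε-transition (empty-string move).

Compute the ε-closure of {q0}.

Begin with {q0}.
No ε-moves leave this set, so the closure equals the set itself.

{q0}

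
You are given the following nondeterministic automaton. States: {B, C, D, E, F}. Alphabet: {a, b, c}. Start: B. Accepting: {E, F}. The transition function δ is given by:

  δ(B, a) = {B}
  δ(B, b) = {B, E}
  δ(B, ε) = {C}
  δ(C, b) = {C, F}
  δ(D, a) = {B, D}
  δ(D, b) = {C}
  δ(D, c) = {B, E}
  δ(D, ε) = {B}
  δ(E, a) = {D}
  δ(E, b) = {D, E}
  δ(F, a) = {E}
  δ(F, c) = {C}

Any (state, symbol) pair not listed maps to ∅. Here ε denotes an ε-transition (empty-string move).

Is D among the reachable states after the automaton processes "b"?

No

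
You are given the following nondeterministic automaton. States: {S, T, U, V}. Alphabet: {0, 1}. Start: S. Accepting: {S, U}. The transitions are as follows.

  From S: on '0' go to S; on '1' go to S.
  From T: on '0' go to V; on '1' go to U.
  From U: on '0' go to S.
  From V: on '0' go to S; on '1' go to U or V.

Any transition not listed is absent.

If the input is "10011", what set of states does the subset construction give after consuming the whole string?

{S}

Start in {S}.
Read '1': S→{S}; now {S}.
Read '0': S→{S}; now {S}.
Read '0': S→{S}; now {S}.
Read '1': S→{S}; now {S}.
Read '1': S→{S}; now {S}.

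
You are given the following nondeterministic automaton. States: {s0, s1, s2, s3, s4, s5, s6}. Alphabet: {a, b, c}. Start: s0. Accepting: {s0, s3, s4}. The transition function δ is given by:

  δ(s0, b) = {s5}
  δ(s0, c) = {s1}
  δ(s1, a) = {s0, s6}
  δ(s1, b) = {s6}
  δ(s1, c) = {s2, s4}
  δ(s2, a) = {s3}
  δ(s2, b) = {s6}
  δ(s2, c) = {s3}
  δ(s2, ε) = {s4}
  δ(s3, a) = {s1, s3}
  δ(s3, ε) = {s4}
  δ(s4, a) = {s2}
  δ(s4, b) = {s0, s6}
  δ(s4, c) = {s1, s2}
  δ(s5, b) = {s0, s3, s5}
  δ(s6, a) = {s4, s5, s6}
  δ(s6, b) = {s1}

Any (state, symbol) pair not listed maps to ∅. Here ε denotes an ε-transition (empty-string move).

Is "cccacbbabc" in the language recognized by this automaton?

Yes

Start in {s0}.
Read 'c': s0→{s1}; now {s1}.
Read 'c': s1→{s2, s4}; now {s2, s4}.
Read 'c': s2→{s3}, s4→{s1, s2}; union {s1, s2, s3}; ε-closure = {s1, s2, s3, s4}.
Read 'a': s1→{s0, s6}, s2→{s3}, s3→{s1, s3}, s4→{s2}; union {s0, s1, s2, s3, s6}; ε-closure = {s0, s1, s2, s3, s4, s6}.
Read 'c': s0→{s1}, s1→{s2, s4}, s2→{s3}, s3→∅, s4→{s1, s2}, s6→∅; now {s1, s2, s3, s4}.
Read 'b': s1→{s6}, s2→{s6}, s3→∅, s4→{s0, s6}; now {s0, s6}.
Read 'b': s0→{s5}, s6→{s1}; now {s1, s5}.
Read 'a': s1→{s0, s6}, s5→∅; now {s0, s6}.
Read 'b': s0→{s5}, s6→{s1}; now {s1, s5}.
Read 'c': s1→{s2, s4}, s5→∅; now {s2, s4}.
The final set {s2, s4} contains the accepting state s4.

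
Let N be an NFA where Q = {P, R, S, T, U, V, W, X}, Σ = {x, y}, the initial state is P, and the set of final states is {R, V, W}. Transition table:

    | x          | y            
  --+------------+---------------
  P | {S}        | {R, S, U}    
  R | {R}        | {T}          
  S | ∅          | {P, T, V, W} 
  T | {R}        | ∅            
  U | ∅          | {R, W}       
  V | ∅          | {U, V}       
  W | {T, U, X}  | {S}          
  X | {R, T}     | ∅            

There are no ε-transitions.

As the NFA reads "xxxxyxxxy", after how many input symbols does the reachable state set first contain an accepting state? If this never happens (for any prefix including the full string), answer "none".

none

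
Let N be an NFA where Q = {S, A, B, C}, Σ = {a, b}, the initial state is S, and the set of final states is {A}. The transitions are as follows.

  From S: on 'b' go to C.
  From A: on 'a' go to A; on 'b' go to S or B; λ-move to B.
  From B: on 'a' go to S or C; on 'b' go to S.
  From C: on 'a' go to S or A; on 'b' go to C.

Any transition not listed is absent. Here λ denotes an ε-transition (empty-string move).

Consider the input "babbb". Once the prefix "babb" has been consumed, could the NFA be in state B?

No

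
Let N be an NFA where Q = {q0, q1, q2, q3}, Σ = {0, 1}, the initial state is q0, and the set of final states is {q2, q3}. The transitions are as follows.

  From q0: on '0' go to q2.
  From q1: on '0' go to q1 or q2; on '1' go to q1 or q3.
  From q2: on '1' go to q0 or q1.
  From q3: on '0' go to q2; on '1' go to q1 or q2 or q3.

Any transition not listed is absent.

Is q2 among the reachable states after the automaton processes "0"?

Start in {q0}.
Read '0': q0→{q2}; now {q2}.
State q2 is in {q2}.

Yes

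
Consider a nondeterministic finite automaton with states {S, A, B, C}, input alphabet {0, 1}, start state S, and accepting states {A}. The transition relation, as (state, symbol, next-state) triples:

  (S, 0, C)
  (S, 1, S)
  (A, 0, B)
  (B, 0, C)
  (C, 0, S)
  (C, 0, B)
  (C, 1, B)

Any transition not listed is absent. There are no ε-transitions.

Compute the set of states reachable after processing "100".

Start in {S}.
Read '1': S→{S}; now {S}.
Read '0': S→{C}; now {C}.
Read '0': C→{S, B}; now {S, B}.

{S, B}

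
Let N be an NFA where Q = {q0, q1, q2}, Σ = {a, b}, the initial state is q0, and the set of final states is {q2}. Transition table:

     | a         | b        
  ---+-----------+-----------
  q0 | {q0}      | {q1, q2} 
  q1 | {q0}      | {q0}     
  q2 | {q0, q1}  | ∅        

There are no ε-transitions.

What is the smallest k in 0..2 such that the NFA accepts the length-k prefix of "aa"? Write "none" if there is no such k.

Start in {q0}.
Read 'a': q0→{q0}; now {q0}.
Read 'a': q0→{q0}; now {q0}.
No reachable set along the way intersects F.

none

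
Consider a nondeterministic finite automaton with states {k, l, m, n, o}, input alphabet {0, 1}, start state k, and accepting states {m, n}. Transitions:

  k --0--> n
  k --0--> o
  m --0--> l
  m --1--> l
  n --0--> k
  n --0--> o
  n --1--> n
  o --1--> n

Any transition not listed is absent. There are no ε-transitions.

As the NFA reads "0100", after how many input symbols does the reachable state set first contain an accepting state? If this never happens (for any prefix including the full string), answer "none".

1

Start in {k}.
Read '0': {k} → {n, o}.
None of the earlier sets intersect F, but {n, o} does.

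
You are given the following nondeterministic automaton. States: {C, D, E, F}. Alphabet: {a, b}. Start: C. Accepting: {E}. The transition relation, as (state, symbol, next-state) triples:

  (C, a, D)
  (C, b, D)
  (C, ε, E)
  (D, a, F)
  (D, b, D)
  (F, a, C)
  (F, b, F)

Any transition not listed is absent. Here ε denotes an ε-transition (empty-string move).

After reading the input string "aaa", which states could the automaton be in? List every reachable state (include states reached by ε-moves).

{C, E}

Start: ε-closure({C}) = {C, E}.
Read 'a': {C, E} → {D}.
Read 'a': {D} → {F}.
Read 'a': {F} → {C, E}.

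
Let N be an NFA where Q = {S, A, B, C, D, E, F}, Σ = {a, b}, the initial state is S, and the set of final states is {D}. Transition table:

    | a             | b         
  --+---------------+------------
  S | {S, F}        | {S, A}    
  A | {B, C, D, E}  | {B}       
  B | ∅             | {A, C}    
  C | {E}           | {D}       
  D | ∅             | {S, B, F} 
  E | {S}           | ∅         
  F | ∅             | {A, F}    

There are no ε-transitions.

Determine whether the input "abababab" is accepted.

Yes

Start in {S}.
Read 'a': S→{S, F}; now {S, F}.
Read 'b': S→{S, A}, F→{A, F}; now {S, A, F}.
Read 'a': S→{S, F}, A→{B, C, D, E}, F→∅; now {S, B, C, D, E, F}.
Read 'b': S→{S, A}, B→{A, C}, C→{D}, D→{S, B, F}, E→∅, F→{A, F}; now {S, A, B, C, D, F}.
Read 'a': S→{S, F}, A→{B, C, D, E}, B→∅, C→{E}, D→∅, F→∅; now {S, B, C, D, E, F}.
Read 'b': S→{S, A}, B→{A, C}, C→{D}, D→{S, B, F}, E→∅, F→{A, F}; now {S, A, B, C, D, F}.
Read 'a': S→{S, F}, A→{B, C, D, E}, B→∅, C→{E}, D→∅, F→∅; now {S, B, C, D, E, F}.
Read 'b': S→{S, A}, B→{A, C}, C→{D}, D→{S, B, F}, E→∅, F→{A, F}; now {S, A, B, C, D, F}.
The final set {S, A, B, C, D, F} contains the accepting state D.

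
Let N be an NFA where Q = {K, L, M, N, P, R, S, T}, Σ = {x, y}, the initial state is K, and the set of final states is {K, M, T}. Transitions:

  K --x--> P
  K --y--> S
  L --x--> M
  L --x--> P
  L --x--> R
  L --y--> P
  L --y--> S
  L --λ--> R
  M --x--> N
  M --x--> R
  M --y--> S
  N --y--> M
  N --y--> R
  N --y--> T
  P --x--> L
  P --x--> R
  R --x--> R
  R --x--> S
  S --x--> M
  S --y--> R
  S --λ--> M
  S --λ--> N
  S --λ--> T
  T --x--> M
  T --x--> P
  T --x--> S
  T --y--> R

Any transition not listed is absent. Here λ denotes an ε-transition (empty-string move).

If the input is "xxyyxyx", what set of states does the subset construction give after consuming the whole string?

{M, N, P, R, S, T}

Start in {K}.
Read 'x': K→{P}; now {P}.
Read 'x': P→{L, R}; now {L, R}.
Read 'y': L→{P, S}, R→∅; union {P, S}; ε-closure = {M, N, P, S, T}.
Read 'y': M→{S}, N→{M, R, T}, P→∅, S→{R}, T→{R}; union {M, R, S, T}; ε-closure = {M, N, R, S, T}.
Read 'x': M→{N, R}, N→∅, R→{R, S}, S→{M}, T→{M, P, S}; union {M, N, P, R, S}; ε-closure = {M, N, P, R, S, T}.
Read 'y': M→{S}, N→{M, R, T}, P→∅, R→∅, S→{R}, T→{R}; union {M, R, S, T}; ε-closure = {M, N, R, S, T}.
Read 'x': M→{N, R}, N→∅, R→{R, S}, S→{M}, T→{M, P, S}; union {M, N, P, R, S}; ε-closure = {M, N, P, R, S, T}.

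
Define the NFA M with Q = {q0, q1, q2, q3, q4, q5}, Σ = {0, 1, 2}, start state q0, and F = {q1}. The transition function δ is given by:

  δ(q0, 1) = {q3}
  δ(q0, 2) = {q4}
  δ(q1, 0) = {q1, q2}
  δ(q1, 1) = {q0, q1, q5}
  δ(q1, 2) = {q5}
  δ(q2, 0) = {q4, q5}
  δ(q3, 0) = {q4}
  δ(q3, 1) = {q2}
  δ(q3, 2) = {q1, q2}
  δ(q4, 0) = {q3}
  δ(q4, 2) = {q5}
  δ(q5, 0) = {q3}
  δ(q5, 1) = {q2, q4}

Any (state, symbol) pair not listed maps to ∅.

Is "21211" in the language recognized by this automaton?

No

Start in {q0}.
Read '2': {q0} → {q4}.
Read '1': {q4} → ∅.
The set is empty and remains empty for the remaining 3 symbols.
The final set ∅ contains no accepting state.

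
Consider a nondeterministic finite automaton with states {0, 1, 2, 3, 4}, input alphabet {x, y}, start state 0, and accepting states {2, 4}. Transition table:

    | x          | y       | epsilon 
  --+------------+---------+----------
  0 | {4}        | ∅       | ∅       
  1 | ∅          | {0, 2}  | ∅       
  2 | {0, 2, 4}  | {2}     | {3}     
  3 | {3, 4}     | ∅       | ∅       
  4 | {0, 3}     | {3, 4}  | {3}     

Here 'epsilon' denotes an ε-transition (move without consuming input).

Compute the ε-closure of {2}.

Begin with {2}.
ε-move 2 → 3; add 3.

{2, 3}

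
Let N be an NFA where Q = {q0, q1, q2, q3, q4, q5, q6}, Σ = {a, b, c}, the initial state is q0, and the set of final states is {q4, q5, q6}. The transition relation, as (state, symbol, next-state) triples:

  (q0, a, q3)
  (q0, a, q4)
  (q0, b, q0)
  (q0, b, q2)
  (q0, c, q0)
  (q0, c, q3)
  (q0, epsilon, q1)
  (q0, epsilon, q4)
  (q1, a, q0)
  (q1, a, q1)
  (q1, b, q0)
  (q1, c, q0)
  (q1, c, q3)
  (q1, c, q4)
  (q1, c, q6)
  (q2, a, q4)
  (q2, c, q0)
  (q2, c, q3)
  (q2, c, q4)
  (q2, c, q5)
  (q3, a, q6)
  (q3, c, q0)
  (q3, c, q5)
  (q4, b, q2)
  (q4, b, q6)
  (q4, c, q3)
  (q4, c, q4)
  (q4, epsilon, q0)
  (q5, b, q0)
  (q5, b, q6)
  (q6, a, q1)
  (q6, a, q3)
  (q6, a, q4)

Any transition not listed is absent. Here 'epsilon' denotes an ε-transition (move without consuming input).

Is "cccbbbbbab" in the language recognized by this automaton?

Start: ε-closure({q0}) = {q0, q1, q4}.
Read 'c': q0→{q0, q3}, q1→{q0, q3, q4, q6}, q4→{q3, q4}; union {q0, q3, q4, q6}; ε-closure = {q0, q1, q3, q4, q6}.
Read 'c': q0→{q0, q3}, q1→{q0, q3, q4, q6}, q3→{q0, q5}, q4→{q3, q4}, q6→∅; union {q0, q3, q4, q5, q6}; ε-closure = {q0, q1, q3, q4, q5, q6}.
Read 'c': q0→{q0, q3}, q1→{q0, q3, q4, q6}, q3→{q0, q5}, q4→{q3, q4}, q5→∅, q6→∅; union {q0, q3, q4, q5, q6}; ε-closure = {q0, q1, q3, q4, q5, q6}.
Read 'b': q0→{q0, q2}, q1→{q0}, q3→∅, q4→{q2, q6}, q5→{q0, q6}, q6→∅; union {q0, q2, q6}; ε-closure = {q0, q1, q2, q4, q6}.
Read 'b': q0→{q0, q2}, q1→{q0}, q2→∅, q4→{q2, q6}, q6→∅; union {q0, q2, q6}; ε-closure = {q0, q1, q2, q4, q6}.
Read 'b': q0→{q0, q2}, q1→{q0}, q2→∅, q4→{q2, q6}, q6→∅; union {q0, q2, q6}; ε-closure = {q0, q1, q2, q4, q6}.
Read 'b': q0→{q0, q2}, q1→{q0}, q2→∅, q4→{q2, q6}, q6→∅; union {q0, q2, q6}; ε-closure = {q0, q1, q2, q4, q6}.
Read 'b': q0→{q0, q2}, q1→{q0}, q2→∅, q4→{q2, q6}, q6→∅; union {q0, q2, q6}; ε-closure = {q0, q1, q2, q4, q6}.
Read 'a': q0→{q3, q4}, q1→{q0, q1}, q2→{q4}, q4→∅, q6→{q1, q3, q4}; now {q0, q1, q3, q4}.
Read 'b': q0→{q0, q2}, q1→{q0}, q3→∅, q4→{q2, q6}; union {q0, q2, q6}; ε-closure = {q0, q1, q2, q4, q6}.
The final set {q0, q1, q2, q4, q6} contains the accepting states q4, q6.

Yes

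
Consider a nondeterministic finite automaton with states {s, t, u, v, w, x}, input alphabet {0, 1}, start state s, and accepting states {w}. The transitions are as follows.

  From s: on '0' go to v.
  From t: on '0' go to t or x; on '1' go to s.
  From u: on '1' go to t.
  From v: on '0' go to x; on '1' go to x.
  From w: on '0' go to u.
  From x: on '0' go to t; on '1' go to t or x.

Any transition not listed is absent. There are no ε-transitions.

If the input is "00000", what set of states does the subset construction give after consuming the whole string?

Start in {s}.
Read '0': s→{v}; now {v}.
Read '0': v→{x}; now {x}.
Read '0': x→{t}; now {t}.
Read '0': t→{t, x}; now {t, x}.
Read '0': t→{t, x}, x→{t}; now {t, x}.

{t, x}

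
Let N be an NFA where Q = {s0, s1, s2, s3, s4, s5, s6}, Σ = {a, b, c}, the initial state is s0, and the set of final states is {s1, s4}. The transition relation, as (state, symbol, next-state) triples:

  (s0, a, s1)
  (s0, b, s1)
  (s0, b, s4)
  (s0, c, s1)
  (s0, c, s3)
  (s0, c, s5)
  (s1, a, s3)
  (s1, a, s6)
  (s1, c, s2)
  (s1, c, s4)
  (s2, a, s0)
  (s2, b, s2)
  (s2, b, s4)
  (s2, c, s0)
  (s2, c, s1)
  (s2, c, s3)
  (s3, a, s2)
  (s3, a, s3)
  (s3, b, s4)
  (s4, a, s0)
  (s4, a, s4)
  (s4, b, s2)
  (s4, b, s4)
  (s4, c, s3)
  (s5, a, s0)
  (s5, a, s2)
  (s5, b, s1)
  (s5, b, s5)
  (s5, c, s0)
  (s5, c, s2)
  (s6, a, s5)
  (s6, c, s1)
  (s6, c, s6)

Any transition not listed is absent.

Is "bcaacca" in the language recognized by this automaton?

Start in {s0}.
Read 'b': s0→{s1, s4}; now {s1, s4}.
Read 'c': s1→{s2, s4}, s4→{s3}; now {s2, s3, s4}.
Read 'a': s2→{s0}, s3→{s2, s3}, s4→{s0, s4}; now {s0, s2, s3, s4}.
Read 'a': s0→{s1}, s2→{s0}, s3→{s2, s3}, s4→{s0, s4}; now {s0, s1, s2, s3, s4}.
Read 'c': s0→{s1, s3, s5}, s1→{s2, s4}, s2→{s0, s1, s3}, s3→∅, s4→{s3}; now {s0, s1, s2, s3, s4, s5}.
Read 'c': s0→{s1, s3, s5}, s1→{s2, s4}, s2→{s0, s1, s3}, s3→∅, s4→{s3}, s5→{s0, s2}; now {s0, s1, s2, s3, s4, s5}.
Read 'a': s0→{s1}, s1→{s3, s6}, s2→{s0}, s3→{s2, s3}, s4→{s0, s4}, s5→{s0, s2}; now {s0, s1, s2, s3, s4, s6}.
The final set {s0, s1, s2, s3, s4, s6} contains the accepting states s1, s4.

Yes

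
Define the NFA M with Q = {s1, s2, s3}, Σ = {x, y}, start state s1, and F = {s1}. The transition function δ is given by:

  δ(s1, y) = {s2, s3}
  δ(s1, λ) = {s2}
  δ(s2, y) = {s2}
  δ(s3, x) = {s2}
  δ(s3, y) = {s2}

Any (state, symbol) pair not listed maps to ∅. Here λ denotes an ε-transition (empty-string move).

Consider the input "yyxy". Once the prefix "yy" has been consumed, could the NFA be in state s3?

Start: ε-closure({s1}) = {s1, s2}.
Read 'y': {s1, s2} → {s2, s3}.
Read 'y': {s2, s3} → {s2}.
State s3 is not in {s2}.

No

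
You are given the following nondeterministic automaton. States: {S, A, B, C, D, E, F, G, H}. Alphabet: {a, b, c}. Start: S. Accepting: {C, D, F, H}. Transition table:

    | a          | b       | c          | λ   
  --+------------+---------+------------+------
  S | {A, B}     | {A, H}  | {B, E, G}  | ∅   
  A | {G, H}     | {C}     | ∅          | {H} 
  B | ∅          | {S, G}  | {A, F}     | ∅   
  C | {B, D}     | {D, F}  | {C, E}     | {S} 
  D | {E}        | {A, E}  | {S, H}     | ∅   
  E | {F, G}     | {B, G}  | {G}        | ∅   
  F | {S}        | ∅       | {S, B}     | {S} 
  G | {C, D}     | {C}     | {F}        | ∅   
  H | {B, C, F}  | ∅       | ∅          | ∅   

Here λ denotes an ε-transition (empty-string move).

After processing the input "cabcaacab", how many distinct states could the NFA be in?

8

Start in {S}.
Read 'c': S→{B, E, G}; now {B, E, G}.
Read 'a': B→∅, E→{F, G}, G→{C, D}; union {C, D, F, G}; ε-closure = {S, C, D, F, G}.
Read 'b': S→{A, H}, C→{D, F}, D→{A, E}, F→∅, G→{C}; union {A, C, D, E, F, H}; ε-closure = {S, A, C, D, E, F, H}.
Read 'c': S→{B, E, G}, A→∅, C→{C, E}, D→{S, H}, E→{G}, F→{S, B}, H→∅; now {S, B, C, E, G, H}.
Read 'a': S→{A, B}, B→∅, C→{B, D}, E→{F, G}, G→{C, D}, H→{B, C, F}; union {A, B, C, D, F, G}; ε-closure = {S, A, B, C, D, F, G, H}.
Read 'a': S→{A, B}, A→{G, H}, B→∅, C→{B, D}, D→{E}, F→{S}, G→{C, D}, H→{B, C, F}; now {S, A, B, C, D, E, F, G, H}.
Read 'c': S→{B, E, G}, A→∅, B→{A, F}, C→{C, E}, D→{S, H}, E→{G}, F→{S, B}, G→{F}, H→∅; now {S, A, B, C, E, F, G, H}.
Read 'a': S→{A, B}, A→{G, H}, B→∅, C→{B, D}, E→{F, G}, F→{S}, G→{C, D}, H→{B, C, F}; now {S, A, B, C, D, F, G, H}.
Read 'b': S→{A, H}, A→{C}, B→{S, G}, C→{D, F}, D→{A, E}, F→∅, G→{C}, H→∅; now {S, A, C, D, E, F, G, H}.
That set has 8 states.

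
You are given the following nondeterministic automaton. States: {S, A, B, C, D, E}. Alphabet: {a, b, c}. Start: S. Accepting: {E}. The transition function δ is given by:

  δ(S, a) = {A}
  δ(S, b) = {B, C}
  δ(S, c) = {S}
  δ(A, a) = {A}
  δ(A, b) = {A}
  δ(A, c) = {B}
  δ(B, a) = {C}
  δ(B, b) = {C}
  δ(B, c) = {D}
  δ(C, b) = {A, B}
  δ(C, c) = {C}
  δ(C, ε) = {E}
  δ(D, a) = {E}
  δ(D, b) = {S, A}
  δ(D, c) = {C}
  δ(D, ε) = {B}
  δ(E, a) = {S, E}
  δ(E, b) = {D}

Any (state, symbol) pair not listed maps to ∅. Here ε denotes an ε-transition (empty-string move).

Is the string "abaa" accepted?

No

Start in {S}.
Read 'a': {S} → {A}.
Read 'b': {A} → {A}.
Read 'a': {A} → {A}.
Read 'a': {A} → {A}.
The final set {A} contains no accepting state.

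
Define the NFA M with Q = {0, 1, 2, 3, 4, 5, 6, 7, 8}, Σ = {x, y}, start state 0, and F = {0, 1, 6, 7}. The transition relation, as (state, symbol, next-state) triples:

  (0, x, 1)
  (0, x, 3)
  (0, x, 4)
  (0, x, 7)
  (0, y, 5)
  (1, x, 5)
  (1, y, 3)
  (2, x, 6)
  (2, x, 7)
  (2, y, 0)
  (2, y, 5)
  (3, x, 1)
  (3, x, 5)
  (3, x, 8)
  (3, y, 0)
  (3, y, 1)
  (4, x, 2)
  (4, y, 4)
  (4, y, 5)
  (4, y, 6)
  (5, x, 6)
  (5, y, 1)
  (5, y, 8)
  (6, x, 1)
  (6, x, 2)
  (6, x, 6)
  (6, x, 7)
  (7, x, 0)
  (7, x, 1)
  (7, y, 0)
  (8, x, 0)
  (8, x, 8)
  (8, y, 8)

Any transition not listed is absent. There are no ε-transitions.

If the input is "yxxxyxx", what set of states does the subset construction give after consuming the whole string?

{0, 1, 2, 3, 4, 5, 6, 7, 8}

Start in {0}.
Read 'y': 0→{5}; now {5}.
Read 'x': 5→{6}; now {6}.
Read 'x': 6→{1, 2, 6, 7}; now {1, 2, 6, 7}.
Read 'x': 1→{5}, 2→{6, 7}, 6→{1, 2, 6, 7}, 7→{0, 1}; now {0, 1, 2, 5, 6, 7}.
Read 'y': 0→{5}, 1→{3}, 2→{0, 5}, 5→{1, 8}, 6→∅, 7→{0}; now {0, 1, 3, 5, 8}.
Read 'x': 0→{1, 3, 4, 7}, 1→{5}, 3→{1, 5, 8}, 5→{6}, 8→{0, 8}; now {0, 1, 3, 4, 5, 6, 7, 8}.
Read 'x': 0→{1, 3, 4, 7}, 1→{5}, 3→{1, 5, 8}, 4→{2}, 5→{6}, 6→{1, 2, 6, 7}, 7→{0, 1}, 8→{0, 8}; now {0, 1, 2, 3, 4, 5, 6, 7, 8}.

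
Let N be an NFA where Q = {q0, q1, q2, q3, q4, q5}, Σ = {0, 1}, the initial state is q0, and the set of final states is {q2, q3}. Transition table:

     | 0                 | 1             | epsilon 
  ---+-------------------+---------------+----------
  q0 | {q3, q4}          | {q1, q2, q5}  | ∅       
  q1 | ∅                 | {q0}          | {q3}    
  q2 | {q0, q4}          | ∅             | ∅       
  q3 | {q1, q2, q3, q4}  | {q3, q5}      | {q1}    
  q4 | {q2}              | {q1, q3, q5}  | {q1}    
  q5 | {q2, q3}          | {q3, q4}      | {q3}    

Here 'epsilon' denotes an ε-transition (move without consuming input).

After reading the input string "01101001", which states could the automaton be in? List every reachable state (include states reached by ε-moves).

{q0, q1, q2, q3, q5}

Start in {q0}.
Read '0': q0→{q3, q4}; union {q3, q4}; ε-closure = {q1, q3, q4}.
Read '1': q1→{q0}, q3→{q3, q5}, q4→{q1, q3, q5}; now {q0, q1, q3, q5}.
Read '1': q0→{q1, q2, q5}, q1→{q0}, q3→{q3, q5}, q5→{q3, q4}; now {q0, q1, q2, q3, q4, q5}.
Read '0': q0→{q3, q4}, q1→∅, q2→{q0, q4}, q3→{q1, q2, q3, q4}, q4→{q2}, q5→{q2, q3}; now {q0, q1, q2, q3, q4}.
Read '1': q0→{q1, q2, q5}, q1→{q0}, q2→∅, q3→{q3, q5}, q4→{q1, q3, q5}; now {q0, q1, q2, q3, q5}.
Read '0': q0→{q3, q4}, q1→∅, q2→{q0, q4}, q3→{q1, q2, q3, q4}, q5→{q2, q3}; now {q0, q1, q2, q3, q4}.
Read '0': q0→{q3, q4}, q1→∅, q2→{q0, q4}, q3→{q1, q2, q3, q4}, q4→{q2}; now {q0, q1, q2, q3, q4}.
Read '1': q0→{q1, q2, q5}, q1→{q0}, q2→∅, q3→{q3, q5}, q4→{q1, q3, q5}; now {q0, q1, q2, q3, q5}.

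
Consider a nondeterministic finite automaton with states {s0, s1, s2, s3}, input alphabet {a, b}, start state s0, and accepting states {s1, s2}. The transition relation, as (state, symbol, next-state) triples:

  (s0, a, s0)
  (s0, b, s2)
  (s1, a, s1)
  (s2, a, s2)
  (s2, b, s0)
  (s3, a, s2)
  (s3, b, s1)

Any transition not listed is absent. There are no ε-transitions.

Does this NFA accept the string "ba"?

Yes

Start in {s0}.
Read 'b': s0→{s2}; now {s2}.
Read 'a': s2→{s2}; now {s2}.
The final set {s2} contains the accepting state s2.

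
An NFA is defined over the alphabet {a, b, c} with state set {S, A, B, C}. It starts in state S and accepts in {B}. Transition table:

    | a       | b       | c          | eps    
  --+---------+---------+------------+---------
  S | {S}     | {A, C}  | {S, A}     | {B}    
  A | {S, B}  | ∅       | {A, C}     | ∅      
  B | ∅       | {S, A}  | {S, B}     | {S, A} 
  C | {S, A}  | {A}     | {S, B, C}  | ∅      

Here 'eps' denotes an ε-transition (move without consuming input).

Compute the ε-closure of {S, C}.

{S, A, B, C}

Begin with {S, C}.
ε-move S → B; add B.
ε-move B → A; add A.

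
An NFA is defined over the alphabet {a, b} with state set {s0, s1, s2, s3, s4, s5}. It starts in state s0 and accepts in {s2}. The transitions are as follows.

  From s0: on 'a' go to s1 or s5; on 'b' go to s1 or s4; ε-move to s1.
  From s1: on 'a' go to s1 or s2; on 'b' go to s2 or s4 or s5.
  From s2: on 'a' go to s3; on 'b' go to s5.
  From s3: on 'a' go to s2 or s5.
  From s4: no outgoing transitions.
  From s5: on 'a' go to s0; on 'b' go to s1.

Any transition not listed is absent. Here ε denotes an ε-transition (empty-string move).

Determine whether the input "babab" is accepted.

Yes

Start: ε-closure({s0}) = {s0, s1}.
Read 'b': {s0, s1} → {s1, s2, s4, s5}.
Read 'a': {s1, s2, s4, s5} → {s0, s1, s2, s3}.
Read 'b': {s0, s1, s2, s3} → {s1, s2, s4, s5}.
Read 'a': {s1, s2, s4, s5} → {s0, s1, s2, s3}.
Read 'b': {s0, s1, s2, s3} → {s1, s2, s4, s5}.
The final set {s1, s2, s4, s5} contains the accepting state s2.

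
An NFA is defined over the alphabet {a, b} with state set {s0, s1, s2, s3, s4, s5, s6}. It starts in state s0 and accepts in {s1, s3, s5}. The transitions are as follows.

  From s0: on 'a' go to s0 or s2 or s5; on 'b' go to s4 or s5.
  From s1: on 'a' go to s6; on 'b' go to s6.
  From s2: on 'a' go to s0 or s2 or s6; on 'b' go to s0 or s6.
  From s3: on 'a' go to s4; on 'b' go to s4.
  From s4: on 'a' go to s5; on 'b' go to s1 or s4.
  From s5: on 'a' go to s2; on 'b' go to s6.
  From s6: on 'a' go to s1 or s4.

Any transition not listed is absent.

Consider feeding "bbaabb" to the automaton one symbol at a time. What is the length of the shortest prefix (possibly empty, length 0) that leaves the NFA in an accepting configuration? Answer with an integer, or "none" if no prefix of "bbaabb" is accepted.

1

Start in {s0}.
Read 'b': {s0} → {s4, s5}.
None of the earlier sets intersect F, but {s4, s5} does.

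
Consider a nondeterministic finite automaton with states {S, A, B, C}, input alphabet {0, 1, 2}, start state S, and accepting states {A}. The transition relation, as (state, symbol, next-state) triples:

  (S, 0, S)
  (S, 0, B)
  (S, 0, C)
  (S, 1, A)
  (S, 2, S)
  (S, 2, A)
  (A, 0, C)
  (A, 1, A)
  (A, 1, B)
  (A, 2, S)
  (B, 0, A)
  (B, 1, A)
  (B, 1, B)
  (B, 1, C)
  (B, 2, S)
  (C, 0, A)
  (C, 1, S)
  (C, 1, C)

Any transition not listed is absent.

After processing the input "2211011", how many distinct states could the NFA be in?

Start in {S}.
Read '2': {S} → {S, A}.
Read '2': {S, A} → {S, A}.
Read '1': {S, A} → {A, B}.
Read '1': {A, B} → {A, B, C}.
Read '0': {A, B, C} → {A, C}.
Read '1': {A, C} → {S, A, B, C}.
Read '1': {S, A, B, C} → {S, A, B, C}.
That set has 4 states.

4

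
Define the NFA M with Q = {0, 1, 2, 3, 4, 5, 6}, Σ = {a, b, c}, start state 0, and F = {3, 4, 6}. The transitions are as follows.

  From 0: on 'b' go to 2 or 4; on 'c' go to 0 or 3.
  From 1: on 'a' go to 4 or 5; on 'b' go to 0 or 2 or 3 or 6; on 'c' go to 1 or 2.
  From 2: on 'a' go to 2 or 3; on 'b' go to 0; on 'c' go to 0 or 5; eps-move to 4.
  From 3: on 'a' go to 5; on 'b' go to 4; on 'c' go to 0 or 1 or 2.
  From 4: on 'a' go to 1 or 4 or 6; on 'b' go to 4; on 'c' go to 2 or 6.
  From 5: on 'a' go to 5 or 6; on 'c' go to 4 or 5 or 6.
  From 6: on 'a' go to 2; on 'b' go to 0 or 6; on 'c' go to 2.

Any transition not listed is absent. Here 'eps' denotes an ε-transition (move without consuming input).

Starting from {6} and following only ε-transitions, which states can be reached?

Begin with {6}.
No ε-moves leave this set, so the closure equals the set itself.

{6}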